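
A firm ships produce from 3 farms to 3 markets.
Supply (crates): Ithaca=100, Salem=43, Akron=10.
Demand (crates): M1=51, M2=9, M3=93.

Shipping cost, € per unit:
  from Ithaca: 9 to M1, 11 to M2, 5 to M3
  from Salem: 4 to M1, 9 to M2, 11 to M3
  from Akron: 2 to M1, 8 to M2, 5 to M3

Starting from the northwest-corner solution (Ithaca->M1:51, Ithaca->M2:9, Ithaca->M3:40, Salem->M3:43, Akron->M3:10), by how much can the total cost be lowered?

Current plan cost = 51·9 + 9·11 + 40·5 + 43·11 + 10·5 = €1281.
Optimal plan:
  Ithaca→M2: 7 crates
  Ithaca→M3: 93 crates
  Salem→M1: 41 crates
  Salem→M2: 2 crates
  Akron→M1: 10 crates
Optimal cost = €744.
Saving = 1281 − 744 = €537.

537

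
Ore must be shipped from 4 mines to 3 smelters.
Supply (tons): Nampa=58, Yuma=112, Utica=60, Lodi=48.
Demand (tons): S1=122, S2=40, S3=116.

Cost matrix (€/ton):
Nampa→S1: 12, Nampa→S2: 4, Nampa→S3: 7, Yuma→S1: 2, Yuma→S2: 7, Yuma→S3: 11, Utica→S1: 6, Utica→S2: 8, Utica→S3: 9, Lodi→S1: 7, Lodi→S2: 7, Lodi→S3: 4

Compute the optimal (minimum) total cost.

Optimal allocation:
  Nampa–S2: 40 × €4 = €160
  Nampa–S3: 18 × €7 = €126
  Yuma–S1: 112 × €2 = €224
  Utica–S1: 10 × €6 = €60
  Utica–S3: 50 × €9 = €450
  Lodi–S3: 48 × €4 = €192
Total = 160 + 126 + 224 + 60 + 450 + 192 = €1212.

1212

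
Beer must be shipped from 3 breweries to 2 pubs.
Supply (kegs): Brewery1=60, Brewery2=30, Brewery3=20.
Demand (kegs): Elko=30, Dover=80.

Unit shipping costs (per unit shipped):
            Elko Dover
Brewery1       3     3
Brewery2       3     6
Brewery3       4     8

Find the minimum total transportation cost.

One minimum-cost allocation:
  Brewery1 to Dover: 60 kegs
  Brewery2 to Elko: 10 kegs
  Brewery2 to Dover: 20 kegs
  Brewery3 to Elko: 20 kegs
Total cost = 410.
(Supply check: Brewery1 ships 60; Brewery2 ships 30; Brewery3 ships 20.)

410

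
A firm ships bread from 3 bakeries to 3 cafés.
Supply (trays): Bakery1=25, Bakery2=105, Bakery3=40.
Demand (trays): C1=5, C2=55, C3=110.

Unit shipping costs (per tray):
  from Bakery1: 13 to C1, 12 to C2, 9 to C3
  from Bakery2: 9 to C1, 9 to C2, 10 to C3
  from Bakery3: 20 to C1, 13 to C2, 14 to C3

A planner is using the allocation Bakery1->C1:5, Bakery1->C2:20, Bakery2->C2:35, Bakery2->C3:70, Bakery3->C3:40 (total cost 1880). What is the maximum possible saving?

Current plan cost = 5·13 + 20·12 + 35·9 + 70·10 + 40·14 = 1880.
Optimal plan:
  Bakery1->C3: 25 × 9 = 225
  Bakery2->C1: 5 × 9 = 45
  Bakery2->C2: 15 × 9 = 135
  Bakery2->C3: 85 × 10 = 850
  Bakery3->C2: 40 × 13 = 520
Optimal cost = 1775.
Saving = 1880 − 1775 = 105.

105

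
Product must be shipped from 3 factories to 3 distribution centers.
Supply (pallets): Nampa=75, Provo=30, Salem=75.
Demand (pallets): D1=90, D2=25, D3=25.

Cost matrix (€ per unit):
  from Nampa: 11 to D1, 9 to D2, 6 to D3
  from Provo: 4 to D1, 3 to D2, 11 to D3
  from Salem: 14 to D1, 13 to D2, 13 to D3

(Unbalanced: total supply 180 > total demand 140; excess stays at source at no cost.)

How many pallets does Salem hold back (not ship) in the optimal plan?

40

Minimum-cost shipments:
  Nampa–D1: 25 × €11 = €275
  Nampa–D2: 25 × €9 = €225
  Nampa–D3: 25 × €6 = €150
  Provo–D1: 30 × €4 = €120
  Salem–D1: 35 × €14 = €490
Total cost = €1260.
Salem ships 35 of its 75, leaving 40.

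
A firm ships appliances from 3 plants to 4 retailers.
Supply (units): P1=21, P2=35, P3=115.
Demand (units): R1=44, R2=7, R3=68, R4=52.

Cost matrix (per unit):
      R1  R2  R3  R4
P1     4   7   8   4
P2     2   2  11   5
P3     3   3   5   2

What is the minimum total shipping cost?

An optimal shipping plan:
  P1 to R1: 16 × 4 = 64
  P1 to R4: 5 × 4 = 20
  P2 to R1: 28 × 2 = 56
  P2 to R2: 7 × 2 = 14
  P3 to R3: 68 × 5 = 340
  P3 to R4: 47 × 2 = 94
Total = 64 + 20 + 56 + 14 + 340 + 94 = 588.

588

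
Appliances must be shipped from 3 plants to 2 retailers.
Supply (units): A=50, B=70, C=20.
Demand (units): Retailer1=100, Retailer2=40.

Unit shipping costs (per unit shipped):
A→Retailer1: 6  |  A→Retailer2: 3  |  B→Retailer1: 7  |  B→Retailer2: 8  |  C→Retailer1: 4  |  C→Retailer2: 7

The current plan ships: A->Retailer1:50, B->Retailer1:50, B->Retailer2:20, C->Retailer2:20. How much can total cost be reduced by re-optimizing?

200

Current plan cost = 50·6 + 50·7 + 20·8 + 20·7 = 950.
Optimal plan:
  A->Retailer1: 10 × 6 = 60
  A->Retailer2: 40 × 3 = 120
  B->Retailer1: 70 × 7 = 490
  C->Retailer1: 20 × 4 = 80
Optimal cost = 750.
Saving = 950 − 750 = 200.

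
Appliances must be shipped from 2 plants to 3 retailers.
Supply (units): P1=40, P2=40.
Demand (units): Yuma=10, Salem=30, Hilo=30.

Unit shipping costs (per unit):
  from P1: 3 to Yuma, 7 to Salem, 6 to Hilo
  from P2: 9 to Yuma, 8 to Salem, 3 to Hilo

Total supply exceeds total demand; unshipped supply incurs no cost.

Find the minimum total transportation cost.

Optimal allocation:
  P1→Yuma: 10 × 3 = 30
  P1→Salem: 30 × 7 = 210
  P2→Hilo: 30 × 3 = 90
Total = 30 + 210 + 90 = 330.

330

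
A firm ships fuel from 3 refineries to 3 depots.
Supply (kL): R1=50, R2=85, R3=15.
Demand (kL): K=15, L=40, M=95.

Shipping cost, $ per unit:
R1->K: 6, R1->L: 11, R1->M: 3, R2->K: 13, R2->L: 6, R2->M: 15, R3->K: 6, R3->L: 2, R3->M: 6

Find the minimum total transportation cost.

1125

One minimum-cost allocation:
  R1->M: 50 × $3 = $150
  R2->K: 15 × $13 = $195
  R2->L: 40 × $6 = $240
  R2->M: 30 × $15 = $450
  R3->M: 15 × $6 = $90
Total = 150 + 195 + 240 + 450 + 90 = $1125.
(Supply check: R1 ships 50; R2 ships 85; R3 ships 15.)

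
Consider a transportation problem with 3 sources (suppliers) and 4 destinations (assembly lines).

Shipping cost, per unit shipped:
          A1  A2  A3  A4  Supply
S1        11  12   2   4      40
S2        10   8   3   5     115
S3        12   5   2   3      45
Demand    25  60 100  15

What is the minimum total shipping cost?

A cheapest plan:
  S1–A3: 25 × 2 = 50
  S1–A4: 15 × 4 = 60
  S2–A1: 25 × 10 = 250
  S2–A2: 15 × 8 = 120
  S2–A3: 75 × 3 = 225
  S3–A2: 45 × 5 = 225
Total = 50 + 60 + 250 + 120 + 225 + 225 = 930.

930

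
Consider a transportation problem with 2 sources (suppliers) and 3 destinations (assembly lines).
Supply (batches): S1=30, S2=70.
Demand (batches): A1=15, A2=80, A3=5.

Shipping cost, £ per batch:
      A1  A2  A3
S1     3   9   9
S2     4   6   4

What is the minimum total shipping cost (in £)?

A cheapest plan:
  S1->A1: 15 × £3 = £45
  S1->A2: 15 × £9 = £135
  S2->A2: 65 × £6 = £390
  S2->A3: 5 × £4 = £20
Total = 45 + 135 + 390 + 20 = £590.

590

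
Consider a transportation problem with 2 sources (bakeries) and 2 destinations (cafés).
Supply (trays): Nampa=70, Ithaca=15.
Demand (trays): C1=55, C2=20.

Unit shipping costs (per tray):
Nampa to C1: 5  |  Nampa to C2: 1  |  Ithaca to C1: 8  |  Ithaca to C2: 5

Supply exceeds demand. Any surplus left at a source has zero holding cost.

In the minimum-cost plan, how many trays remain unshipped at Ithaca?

10

Minimum-cost shipments:
  Nampa to C1: 50 × 5 = 250
  Nampa to C2: 20 × 1 = 20
  Ithaca to C1: 5 × 8 = 40
Total cost = 310.
Ithaca ships 5 of its 15, leaving 10.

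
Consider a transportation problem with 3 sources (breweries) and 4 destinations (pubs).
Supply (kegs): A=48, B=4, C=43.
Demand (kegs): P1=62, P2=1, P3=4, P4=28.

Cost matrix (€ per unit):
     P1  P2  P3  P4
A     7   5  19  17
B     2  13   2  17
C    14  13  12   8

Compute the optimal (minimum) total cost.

768

An optimal shipping plan:
  A–P1: 47 × €7 = €329
  A–P2: 1 × €5 = €5
  B–P1: 4 × €2 = €8
  C–P1: 11 × €14 = €154
  C–P3: 4 × €12 = €48
  C–P4: 28 × €8 = €224
Total = 329 + 5 + 8 + 154 + 48 + 224 = €768.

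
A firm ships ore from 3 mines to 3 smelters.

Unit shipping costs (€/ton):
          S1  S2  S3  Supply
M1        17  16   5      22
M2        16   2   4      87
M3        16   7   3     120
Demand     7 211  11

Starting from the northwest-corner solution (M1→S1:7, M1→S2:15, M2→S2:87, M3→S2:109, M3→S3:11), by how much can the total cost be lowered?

77

Current plan cost = 7·17 + 15·16 + 87·2 + 109·7 + 11·3 = €1329.
Optimal plan:
  M1–S1: 7 × €17 = €119
  M1–S2: 4 × €16 = €64
  M1–S3: 11 × €5 = €55
  M2–S2: 87 × €2 = €174
  M3–S2: 120 × €7 = €840
Optimal cost = €1252.
Saving = 1329 − 1252 = €77.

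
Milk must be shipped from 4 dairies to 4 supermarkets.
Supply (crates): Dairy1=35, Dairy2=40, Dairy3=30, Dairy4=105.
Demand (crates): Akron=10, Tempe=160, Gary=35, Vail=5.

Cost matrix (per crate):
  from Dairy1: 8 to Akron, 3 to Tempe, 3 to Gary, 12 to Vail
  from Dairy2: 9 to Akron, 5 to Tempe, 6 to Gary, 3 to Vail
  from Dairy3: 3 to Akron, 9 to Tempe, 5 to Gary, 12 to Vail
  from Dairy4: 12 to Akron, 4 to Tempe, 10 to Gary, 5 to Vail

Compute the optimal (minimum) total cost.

One minimum-cost allocation:
  Dairy1→Tempe: 20 × 3 = 60
  Dairy1→Gary: 15 × 3 = 45
  Dairy2→Tempe: 35 × 5 = 175
  Dairy2→Vail: 5 × 3 = 15
  Dairy3→Akron: 10 × 3 = 30
  Dairy3→Gary: 20 × 5 = 100
  Dairy4→Tempe: 105 × 4 = 420
Total = 60 + 45 + 175 + 15 + 30 + 100 + 420 = 845.

845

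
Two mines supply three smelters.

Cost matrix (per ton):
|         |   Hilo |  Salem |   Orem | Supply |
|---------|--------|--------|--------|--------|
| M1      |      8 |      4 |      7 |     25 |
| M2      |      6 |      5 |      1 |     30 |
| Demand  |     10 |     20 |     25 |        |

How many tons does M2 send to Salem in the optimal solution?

0

The minimum-cost plan:
  M1→Hilo: 5 × 8 = 40
  M1→Salem: 20 × 4 = 80
  M2→Hilo: 5 × 6 = 30
  M2→Orem: 25 × 1 = 25
Total cost = 175.
The route M2→Salem is not used.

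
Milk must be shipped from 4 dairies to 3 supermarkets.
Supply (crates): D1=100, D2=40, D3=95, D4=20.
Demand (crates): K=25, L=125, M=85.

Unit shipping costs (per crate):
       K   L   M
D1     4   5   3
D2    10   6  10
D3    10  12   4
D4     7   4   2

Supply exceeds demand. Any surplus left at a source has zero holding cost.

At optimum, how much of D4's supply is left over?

0

An optimal plan:
  D1 to K: 25 × 4 = 100
  D1 to L: 75 × 5 = 375
  D2 to L: 30 × 6 = 180
  D3 to M: 85 × 4 = 340
  D4 to L: 20 × 4 = 80
Total cost = 1075.
D4 ships 20 of its 20, leaving 0.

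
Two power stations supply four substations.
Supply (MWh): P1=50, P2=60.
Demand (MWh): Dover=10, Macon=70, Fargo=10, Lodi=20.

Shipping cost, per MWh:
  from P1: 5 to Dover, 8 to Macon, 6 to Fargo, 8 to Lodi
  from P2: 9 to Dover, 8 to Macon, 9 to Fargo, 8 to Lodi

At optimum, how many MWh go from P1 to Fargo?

The minimum-cost plan:
  P1 to Dover: 10 × 5 = 50
  P1 to Macon: 10 × 8 = 80
  P1 to Fargo: 10 × 6 = 60
  P1 to Lodi: 20 × 8 = 160
  P2 to Macon: 60 × 8 = 480
Total cost = 830.
So P1→Fargo carries 10 MWh.

10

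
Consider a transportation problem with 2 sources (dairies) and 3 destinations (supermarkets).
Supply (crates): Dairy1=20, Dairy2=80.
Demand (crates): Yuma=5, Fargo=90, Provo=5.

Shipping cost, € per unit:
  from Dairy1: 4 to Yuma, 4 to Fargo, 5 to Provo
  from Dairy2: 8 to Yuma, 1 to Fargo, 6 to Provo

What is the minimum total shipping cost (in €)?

Optimal allocation:
  Dairy1->Yuma: 5 × €4 = €20
  Dairy1->Fargo: 10 × €4 = €40
  Dairy1->Provo: 5 × €5 = €25
  Dairy2->Fargo: 80 × €1 = €80
Total = 20 + 40 + 25 + 80 = €165.

165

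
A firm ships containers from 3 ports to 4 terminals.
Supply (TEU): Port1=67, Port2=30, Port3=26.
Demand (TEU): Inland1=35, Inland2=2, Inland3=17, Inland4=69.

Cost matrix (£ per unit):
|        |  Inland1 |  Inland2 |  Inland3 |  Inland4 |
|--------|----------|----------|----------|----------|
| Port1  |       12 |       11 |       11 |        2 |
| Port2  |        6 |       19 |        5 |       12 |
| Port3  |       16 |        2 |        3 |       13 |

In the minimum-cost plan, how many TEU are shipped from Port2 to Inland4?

0

Optimal shipments:
  Port1->Inland4: 67 × £2 = £134
  Port2->Inland1: 30 × £6 = £180
  Port3->Inland1: 5 × £16 = £80
  Port3->Inland2: 2 × £2 = £4
  Port3->Inland3: 17 × £3 = £51
  Port3->Inland4: 2 × £13 = £26
Total cost = £475.
The route Port2→Inland4 is not used.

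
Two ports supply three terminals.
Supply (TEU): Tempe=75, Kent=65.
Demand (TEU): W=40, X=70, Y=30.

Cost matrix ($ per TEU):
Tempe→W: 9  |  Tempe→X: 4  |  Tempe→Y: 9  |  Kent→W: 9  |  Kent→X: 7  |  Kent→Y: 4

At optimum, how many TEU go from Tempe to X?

The minimum-cost plan:
  Tempe→W: 5 × $9 = $45
  Tempe→X: 70 × $4 = $280
  Kent→W: 35 × $9 = $315
  Kent→Y: 30 × $4 = $120
Total cost = $760.
So Tempe→X carries 70 TEU.

70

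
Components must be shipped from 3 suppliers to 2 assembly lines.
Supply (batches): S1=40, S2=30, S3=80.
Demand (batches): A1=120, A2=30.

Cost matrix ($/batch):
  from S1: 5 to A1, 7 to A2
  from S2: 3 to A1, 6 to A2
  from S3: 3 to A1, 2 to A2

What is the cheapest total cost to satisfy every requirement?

500

An optimal shipping plan:
  S1 to A1: 40 × $5 = $200
  S2 to A1: 30 × $3 = $90
  S3 to A1: 50 × $3 = $150
  S3 to A2: 30 × $2 = $60
Total = 200 + 90 + 150 + 60 = $500.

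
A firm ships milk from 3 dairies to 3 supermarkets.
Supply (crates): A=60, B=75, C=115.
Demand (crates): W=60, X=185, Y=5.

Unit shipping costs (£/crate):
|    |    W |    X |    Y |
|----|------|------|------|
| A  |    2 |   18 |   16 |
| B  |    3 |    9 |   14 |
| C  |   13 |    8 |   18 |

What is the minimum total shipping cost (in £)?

1740

Optimal allocation:
  A–W: 60 × £2 = £120
  B–X: 70 × £9 = £630
  B–Y: 5 × £14 = £70
  C–X: 115 × £8 = £920
Total = 120 + 630 + 70 + 920 = £1740.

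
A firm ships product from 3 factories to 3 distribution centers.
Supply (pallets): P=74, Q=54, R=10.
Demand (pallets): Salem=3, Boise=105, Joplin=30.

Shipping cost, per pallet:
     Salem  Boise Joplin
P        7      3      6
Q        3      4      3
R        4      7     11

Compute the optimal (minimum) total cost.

469

A cheapest plan:
  P to Boise: 74 × 3 = 222
  Q to Boise: 24 × 4 = 96
  Q to Joplin: 30 × 3 = 90
  R to Salem: 3 × 4 = 12
  R to Boise: 7 × 7 = 49
Total = 222 + 96 + 90 + 12 + 49 = 469.
(Supply check: P ships 74; Q ships 54; R ships 10.)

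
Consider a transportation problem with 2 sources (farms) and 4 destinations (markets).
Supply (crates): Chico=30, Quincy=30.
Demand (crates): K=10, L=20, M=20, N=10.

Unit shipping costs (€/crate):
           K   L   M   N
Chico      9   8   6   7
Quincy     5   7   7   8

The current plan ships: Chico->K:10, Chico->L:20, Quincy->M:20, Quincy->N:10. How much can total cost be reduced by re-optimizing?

90

Current plan cost = 10·9 + 20·8 + 20·7 + 10·8 = €470.
Optimal plan:
  Chico→M: 20 × €6 = €120
  Chico→N: 10 × €7 = €70
  Quincy→K: 10 × €5 = €50
  Quincy→L: 20 × €7 = €140
Optimal cost = €380.
Saving = 470 − 380 = €90.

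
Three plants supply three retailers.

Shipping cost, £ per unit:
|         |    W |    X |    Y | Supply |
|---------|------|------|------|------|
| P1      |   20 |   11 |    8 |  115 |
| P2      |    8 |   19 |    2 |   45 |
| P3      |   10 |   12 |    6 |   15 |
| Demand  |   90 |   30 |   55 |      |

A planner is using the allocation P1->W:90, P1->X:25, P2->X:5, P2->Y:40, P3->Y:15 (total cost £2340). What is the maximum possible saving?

460

Current plan cost = 90·20 + 25·11 + 5·19 + 40·2 + 15·6 = £2340.
Optimal plan:
  P1→W: 30 × £20 = £600
  P1→X: 30 × £11 = £330
  P1→Y: 55 × £8 = £440
  P2→W: 45 × £8 = £360
  P3→W: 15 × £10 = £150
Optimal cost = £1880.
Saving = 2340 − 1880 = £460.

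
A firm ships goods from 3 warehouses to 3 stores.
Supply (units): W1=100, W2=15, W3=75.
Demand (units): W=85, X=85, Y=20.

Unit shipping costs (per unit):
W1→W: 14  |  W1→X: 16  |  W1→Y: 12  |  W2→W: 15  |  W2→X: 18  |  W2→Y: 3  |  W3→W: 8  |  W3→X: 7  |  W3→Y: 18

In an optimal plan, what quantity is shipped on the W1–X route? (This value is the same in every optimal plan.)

10

Optimal shipments:
  W1–W: 85 units
  W1–X: 10 units
  W1–Y: 5 units
  W2–Y: 15 units
  W3–X: 75 units
Total cost = 1980.
So W1→X carries 10 units.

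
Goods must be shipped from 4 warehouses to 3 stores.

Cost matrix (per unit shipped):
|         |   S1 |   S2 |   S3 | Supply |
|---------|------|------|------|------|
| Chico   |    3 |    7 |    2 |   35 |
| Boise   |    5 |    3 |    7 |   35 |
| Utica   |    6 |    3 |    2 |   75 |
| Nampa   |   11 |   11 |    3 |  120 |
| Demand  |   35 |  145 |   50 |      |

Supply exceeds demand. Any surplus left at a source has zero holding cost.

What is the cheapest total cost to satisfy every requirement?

970

An optimal shipping plan:
  Chico→S1: 35 units
  Boise→S2: 35 units
  Utica→S2: 75 units
  Nampa→S2: 35 units
  Nampa→S3: 50 units
Total cost = 970.
(Supply check: Chico ships 35; Boise ships 35; Utica ships 75; Nampa ships 85.)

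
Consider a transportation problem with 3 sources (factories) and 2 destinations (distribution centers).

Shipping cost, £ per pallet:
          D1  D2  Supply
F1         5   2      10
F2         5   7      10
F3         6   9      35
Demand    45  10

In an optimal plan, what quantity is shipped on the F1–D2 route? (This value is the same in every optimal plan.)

Optimal shipments:
  F1->D2: 10 × £2 = £20
  F2->D1: 10 × £5 = £50
  F3->D1: 35 × £6 = £210
Total cost = £280.
So F1→D2 carries 10 pallets.

10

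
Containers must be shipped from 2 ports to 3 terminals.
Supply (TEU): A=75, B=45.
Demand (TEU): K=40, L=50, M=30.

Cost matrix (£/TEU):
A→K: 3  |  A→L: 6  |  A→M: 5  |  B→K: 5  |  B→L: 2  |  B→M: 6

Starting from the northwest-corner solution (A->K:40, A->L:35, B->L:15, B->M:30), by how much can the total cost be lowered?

Current plan cost = 40·3 + 35·6 + 15·2 + 30·6 = £540.
Optimal plan:
  A–K: 40 TEU
  A–L: 5 TEU
  A–M: 30 TEU
  B–L: 45 TEU
Optimal cost = £390.
Saving = 540 − 390 = £150.

150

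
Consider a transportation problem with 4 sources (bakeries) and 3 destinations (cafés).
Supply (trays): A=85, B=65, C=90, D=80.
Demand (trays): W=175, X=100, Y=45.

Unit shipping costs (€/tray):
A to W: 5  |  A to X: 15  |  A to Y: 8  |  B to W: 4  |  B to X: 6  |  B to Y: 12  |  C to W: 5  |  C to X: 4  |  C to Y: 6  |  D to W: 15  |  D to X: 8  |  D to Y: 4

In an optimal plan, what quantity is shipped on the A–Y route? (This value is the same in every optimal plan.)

0

Optimal shipments:
  A→W: 85 trays
  B→W: 65 trays
  C→W: 25 trays
  C→X: 65 trays
  D→X: 35 trays
  D→Y: 45 trays
Total cost = €1530.
The route A→Y is not used.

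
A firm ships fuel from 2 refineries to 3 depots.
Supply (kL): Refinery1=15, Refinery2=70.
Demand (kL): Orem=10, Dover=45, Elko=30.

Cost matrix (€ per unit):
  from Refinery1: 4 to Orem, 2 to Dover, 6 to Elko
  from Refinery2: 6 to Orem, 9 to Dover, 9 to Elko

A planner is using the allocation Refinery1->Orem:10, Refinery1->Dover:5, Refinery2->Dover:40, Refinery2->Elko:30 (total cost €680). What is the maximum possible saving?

Current plan cost = 10·4 + 5·2 + 40·9 + 30·9 = €680.
Optimal plan:
  Refinery1→Dover: 15 × €2 = €30
  Refinery2→Orem: 10 × €6 = €60
  Refinery2→Dover: 30 × €9 = €270
  Refinery2→Elko: 30 × €9 = €270
Optimal cost = €630.
Saving = 680 − 630 = €50.

50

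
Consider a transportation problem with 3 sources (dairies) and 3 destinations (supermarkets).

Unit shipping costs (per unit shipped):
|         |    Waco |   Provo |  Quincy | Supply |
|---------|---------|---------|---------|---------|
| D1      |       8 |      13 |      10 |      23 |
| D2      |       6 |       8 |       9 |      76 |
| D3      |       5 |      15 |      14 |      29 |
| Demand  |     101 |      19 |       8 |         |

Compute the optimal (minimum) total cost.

Optimal allocation:
  D1→Waco: 15 × 8 = 120
  D1→Quincy: 8 × 10 = 80
  D2→Waco: 57 × 6 = 342
  D2→Provo: 19 × 8 = 152
  D3→Waco: 29 × 5 = 145
Total = 120 + 80 + 342 + 152 + 145 = 839.

839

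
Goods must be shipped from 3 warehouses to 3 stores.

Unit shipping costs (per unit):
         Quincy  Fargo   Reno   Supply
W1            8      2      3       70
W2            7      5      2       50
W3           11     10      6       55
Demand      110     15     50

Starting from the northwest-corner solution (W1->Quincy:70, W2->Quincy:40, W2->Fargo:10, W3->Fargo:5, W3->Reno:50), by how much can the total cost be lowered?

Current plan cost = 70·8 + 40·7 + 10·5 + 5·10 + 50·6 = 1240.
Optimal plan:
  W1→Quincy: 5 × 8 = 40
  W1→Fargo: 15 × 2 = 30
  W1→Reno: 50 × 3 = 150
  W2→Quincy: 50 × 7 = 350
  W3→Quincy: 55 × 11 = 605
Optimal cost = 1175.
Saving = 1240 − 1175 = 65.

65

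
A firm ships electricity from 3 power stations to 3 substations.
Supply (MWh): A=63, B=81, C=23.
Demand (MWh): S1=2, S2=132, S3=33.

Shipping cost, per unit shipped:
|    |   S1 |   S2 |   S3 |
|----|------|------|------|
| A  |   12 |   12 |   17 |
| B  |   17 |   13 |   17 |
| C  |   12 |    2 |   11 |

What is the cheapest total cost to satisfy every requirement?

One minimum-cost allocation:
  A–S1: 2 × 12 = 24
  A–S2: 61 × 12 = 732
  B–S2: 48 × 13 = 624
  B–S3: 33 × 17 = 561
  C–S2: 23 × 2 = 46
Total = 24 + 732 + 624 + 561 + 46 = 1987.

1987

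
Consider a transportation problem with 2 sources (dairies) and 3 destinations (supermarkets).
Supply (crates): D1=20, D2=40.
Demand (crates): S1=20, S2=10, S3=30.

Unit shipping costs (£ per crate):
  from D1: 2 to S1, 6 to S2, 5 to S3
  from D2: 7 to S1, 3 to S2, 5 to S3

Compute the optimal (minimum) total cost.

Optimal allocation:
  D1 to S1: 20 × £2 = £40
  D2 to S2: 10 × £3 = £30
  D2 to S3: 30 × £5 = £150
Total = 40 + 30 + 150 = £220.

220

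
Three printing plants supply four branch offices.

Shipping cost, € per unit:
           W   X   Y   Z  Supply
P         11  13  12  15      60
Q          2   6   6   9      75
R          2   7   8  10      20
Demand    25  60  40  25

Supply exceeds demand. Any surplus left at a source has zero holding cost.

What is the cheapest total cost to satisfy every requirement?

A cheapest plan:
  P->Y: 40 × €12 = €480
  P->Z: 15 × €15 = €225
  Q->W: 5 × €2 = €10
  Q->X: 60 × €6 = €360
  Q->Z: 10 × €9 = €90
  R->W: 20 × €2 = €40
Total = 480 + 225 + 10 + 360 + 90 + 40 = €1205.

1205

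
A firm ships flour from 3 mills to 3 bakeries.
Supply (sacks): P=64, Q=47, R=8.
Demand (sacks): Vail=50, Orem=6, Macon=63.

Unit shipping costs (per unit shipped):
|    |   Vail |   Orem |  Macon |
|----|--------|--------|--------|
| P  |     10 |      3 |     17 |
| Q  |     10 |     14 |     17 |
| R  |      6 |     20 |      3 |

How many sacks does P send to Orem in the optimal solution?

The minimum-cost plan:
  P→Vail: 3 × 10 = 30
  P→Orem: 6 × 3 = 18
  P→Macon: 55 × 17 = 935
  Q→Vail: 47 × 10 = 470
  R→Macon: 8 × 3 = 24
Total cost = 1477.
So P→Orem carries 6 sacks.

6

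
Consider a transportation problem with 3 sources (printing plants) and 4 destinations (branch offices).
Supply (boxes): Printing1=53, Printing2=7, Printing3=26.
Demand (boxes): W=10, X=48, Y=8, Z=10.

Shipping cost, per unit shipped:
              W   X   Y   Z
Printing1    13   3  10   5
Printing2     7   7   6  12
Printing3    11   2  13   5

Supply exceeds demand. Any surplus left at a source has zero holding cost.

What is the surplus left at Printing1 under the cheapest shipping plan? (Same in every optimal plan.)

Minimum-cost shipments:
  Printing1->X: 25 × 3 = 75
  Printing1->Y: 8 × 10 = 80
  Printing1->Z: 10 × 5 = 50
  Printing2->W: 7 × 7 = 49
  Printing3->W: 3 × 11 = 33
  Printing3->X: 23 × 2 = 46
Total cost = 333.
Printing1 ships 43 of its 53, leaving 10.

10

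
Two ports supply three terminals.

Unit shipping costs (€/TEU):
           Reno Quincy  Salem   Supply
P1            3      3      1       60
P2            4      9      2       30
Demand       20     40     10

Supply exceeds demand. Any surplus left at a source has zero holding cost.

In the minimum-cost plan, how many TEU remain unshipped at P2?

An optimal plan:
  P1 to Reno: 20 × €3 = €60
  P1 to Quincy: 40 × €3 = €120
  P2 to Salem: 10 × €2 = €20
Total cost = €200.
P2 ships 10 of its 30, leaving 20.

20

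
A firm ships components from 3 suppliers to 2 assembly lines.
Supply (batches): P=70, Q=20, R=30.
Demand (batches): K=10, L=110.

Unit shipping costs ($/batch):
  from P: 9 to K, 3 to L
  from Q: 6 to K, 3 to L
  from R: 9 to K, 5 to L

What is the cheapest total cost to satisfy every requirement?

An optimal shipping plan:
  P→L: 70 × $3 = $210
  Q→K: 10 × $6 = $60
  Q→L: 10 × $3 = $30
  R→L: 30 × $5 = $150
Total = 210 + 60 + 30 + 150 = $450.

450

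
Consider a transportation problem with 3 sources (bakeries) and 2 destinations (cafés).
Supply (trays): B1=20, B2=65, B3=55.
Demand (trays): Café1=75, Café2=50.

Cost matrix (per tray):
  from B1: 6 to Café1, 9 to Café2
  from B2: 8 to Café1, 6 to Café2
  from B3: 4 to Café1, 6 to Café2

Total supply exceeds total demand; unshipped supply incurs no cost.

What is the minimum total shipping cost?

640

An optimal shipping plan:
  B1 to Café1: 20 × 6 = 120
  B2 to Café2: 50 × 6 = 300
  B3 to Café1: 55 × 4 = 220
Total = 120 + 300 + 220 = 640.
(Supply check: B1 ships 20; B2 ships 50; B3 ships 55.)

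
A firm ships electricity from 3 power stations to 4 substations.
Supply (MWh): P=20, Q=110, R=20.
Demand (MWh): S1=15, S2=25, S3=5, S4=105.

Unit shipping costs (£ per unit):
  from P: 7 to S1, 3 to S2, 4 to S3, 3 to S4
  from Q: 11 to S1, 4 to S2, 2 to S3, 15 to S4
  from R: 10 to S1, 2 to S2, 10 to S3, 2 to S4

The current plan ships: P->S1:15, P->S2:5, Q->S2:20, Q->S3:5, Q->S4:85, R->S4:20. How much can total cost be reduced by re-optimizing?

175

Current plan cost = 15·7 + 5·3 + 20·4 + 5·2 + 85·15 + 20·2 = £1525.
Optimal plan:
  P->S4: 20 MWh
  Q->S1: 15 MWh
  Q->S2: 25 MWh
  Q->S3: 5 MWh
  Q->S4: 65 MWh
  R->S4: 20 MWh
Optimal cost = £1350.
Saving = 1525 − 1350 = £175.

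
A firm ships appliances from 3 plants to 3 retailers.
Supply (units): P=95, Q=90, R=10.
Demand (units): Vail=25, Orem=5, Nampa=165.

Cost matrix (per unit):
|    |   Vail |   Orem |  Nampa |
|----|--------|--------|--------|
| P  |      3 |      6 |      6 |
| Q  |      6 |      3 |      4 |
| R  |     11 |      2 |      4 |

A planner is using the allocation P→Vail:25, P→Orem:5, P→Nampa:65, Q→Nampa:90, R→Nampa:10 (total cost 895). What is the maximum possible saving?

10

Current plan cost = 25·3 + 5·6 + 65·6 + 90·4 + 10·4 = 895.
Optimal plan:
  P to Vail: 25 × 3 = 75
  P to Nampa: 70 × 6 = 420
  Q to Nampa: 90 × 4 = 360
  R to Orem: 5 × 2 = 10
  R to Nampa: 5 × 4 = 20
Optimal cost = 885.
Saving = 895 − 885 = 10.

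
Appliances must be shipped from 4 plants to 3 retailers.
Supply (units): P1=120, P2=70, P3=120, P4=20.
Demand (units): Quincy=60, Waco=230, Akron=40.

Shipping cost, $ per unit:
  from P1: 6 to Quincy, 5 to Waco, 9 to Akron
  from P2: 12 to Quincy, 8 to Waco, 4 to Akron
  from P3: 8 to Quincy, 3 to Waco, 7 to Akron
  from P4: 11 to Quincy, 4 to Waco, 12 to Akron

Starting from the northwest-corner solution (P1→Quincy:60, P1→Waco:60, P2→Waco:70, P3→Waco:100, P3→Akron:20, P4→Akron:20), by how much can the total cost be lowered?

Current plan cost = 60·6 + 60·5 + 70·8 + 100·3 + 20·7 + 20·12 = $1900.
Optimal plan:
  P1->Quincy: 60 × $6 = $360
  P1->Waco: 60 × $5 = $300
  P2->Waco: 30 × $8 = $240
  P2->Akron: 40 × $4 = $160
  P3->Waco: 120 × $3 = $360
  P4->Waco: 20 × $4 = $80
Optimal cost = $1500.
Saving = 1900 − 1500 = $400.

400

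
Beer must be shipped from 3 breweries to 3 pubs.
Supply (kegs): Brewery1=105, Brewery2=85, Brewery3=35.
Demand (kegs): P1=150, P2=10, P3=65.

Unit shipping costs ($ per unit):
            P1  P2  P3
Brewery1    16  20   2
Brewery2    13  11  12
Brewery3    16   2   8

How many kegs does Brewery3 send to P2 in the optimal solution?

The minimum-cost plan:
  Brewery1–P1: 40 × $16 = $640
  Brewery1–P3: 65 × $2 = $130
  Brewery2–P1: 85 × $13 = $1105
  Brewery3–P1: 25 × $16 = $400
  Brewery3–P2: 10 × $2 = $20
Total cost = $2295.
So Brewery3→P2 carries 10 kegs.

10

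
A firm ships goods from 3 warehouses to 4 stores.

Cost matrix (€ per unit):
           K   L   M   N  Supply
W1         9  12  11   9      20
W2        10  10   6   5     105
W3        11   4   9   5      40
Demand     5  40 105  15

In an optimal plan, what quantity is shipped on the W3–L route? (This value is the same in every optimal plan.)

Optimal shipments:
  W1–K: 5 × €9 = €45
  W1–N: 15 × €9 = €135
  W2–M: 105 × €6 = €630
  W3–L: 40 × €4 = €160
Total cost = €970.
So W3→L carries 40 units.

40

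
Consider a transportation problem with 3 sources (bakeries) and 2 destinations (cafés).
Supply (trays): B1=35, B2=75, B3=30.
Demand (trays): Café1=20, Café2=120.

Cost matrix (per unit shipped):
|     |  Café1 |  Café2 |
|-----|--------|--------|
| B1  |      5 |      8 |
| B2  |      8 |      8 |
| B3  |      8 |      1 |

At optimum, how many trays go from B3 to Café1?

0

Optimal shipments:
  B1–Café1: 20 trays
  B1–Café2: 15 trays
  B2–Café2: 75 trays
  B3–Café2: 30 trays
Total cost = 850.
The route B3→Café1 is not used.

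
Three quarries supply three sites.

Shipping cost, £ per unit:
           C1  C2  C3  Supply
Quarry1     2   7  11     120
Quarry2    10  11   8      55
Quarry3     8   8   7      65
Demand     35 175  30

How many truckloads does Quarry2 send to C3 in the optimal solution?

30

The minimum-cost plan:
  Quarry1→C1: 35 × £2 = £70
  Quarry1→C2: 85 × £7 = £595
  Quarry2→C2: 25 × £11 = £275
  Quarry2→C3: 30 × £8 = £240
  Quarry3→C2: 65 × £8 = £520
Total cost = £1700.
So Quarry2→C3 carries 30 truckloads.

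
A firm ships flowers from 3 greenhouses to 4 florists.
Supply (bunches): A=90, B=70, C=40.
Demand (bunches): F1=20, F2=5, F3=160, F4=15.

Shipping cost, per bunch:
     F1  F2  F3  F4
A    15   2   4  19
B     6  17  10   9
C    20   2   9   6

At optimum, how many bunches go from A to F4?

0

The minimum-cost plan:
  A->F3: 90 × 4 = 360
  B->F1: 20 × 6 = 120
  B->F3: 50 × 10 = 500
  C->F2: 5 × 2 = 10
  C->F3: 20 × 9 = 180
  C->F4: 15 × 6 = 90
Total cost = 1260.
The route A→F4 is not used.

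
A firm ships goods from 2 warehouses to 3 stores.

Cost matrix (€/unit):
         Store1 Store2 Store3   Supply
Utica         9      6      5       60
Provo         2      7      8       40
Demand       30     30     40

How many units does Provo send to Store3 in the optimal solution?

The minimum-cost plan:
  Utica–Store2: 20 × €6 = €120
  Utica–Store3: 40 × €5 = €200
  Provo–Store1: 30 × €2 = €60
  Provo–Store2: 10 × €7 = €70
Total cost = €450.
The route Provo→Store3 is not used.

0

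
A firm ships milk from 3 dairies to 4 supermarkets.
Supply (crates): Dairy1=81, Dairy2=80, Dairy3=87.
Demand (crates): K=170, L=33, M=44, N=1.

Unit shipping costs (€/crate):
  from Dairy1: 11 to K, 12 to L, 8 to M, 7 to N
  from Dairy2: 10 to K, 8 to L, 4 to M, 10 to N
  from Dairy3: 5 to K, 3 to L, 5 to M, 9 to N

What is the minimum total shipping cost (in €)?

A cheapest plan:
  Dairy1 to K: 80 × €11 = €880
  Dairy1 to N: 1 × €7 = €7
  Dairy2 to K: 3 × €10 = €30
  Dairy2 to L: 33 × €8 = €264
  Dairy2 to M: 44 × €4 = €176
  Dairy3 to K: 87 × €5 = €435
Total = 880 + 7 + 30 + 264 + 176 + 435 = €1792.
(Supply check: Dairy1 ships 81; Dairy2 ships 80; Dairy3 ships 87.)

1792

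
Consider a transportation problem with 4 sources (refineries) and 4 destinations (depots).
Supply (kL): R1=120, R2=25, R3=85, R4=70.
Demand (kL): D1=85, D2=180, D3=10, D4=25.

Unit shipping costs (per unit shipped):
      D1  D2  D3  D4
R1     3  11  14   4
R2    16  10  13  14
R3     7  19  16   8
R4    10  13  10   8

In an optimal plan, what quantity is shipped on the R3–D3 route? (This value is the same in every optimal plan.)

0

Optimal shipments:
  R1→D2: 95 × 11 = 1045
  R1→D4: 25 × 4 = 100
  R2→D2: 25 × 10 = 250
  R3→D1: 85 × 7 = 595
  R4→D2: 60 × 13 = 780
  R4→D3: 10 × 10 = 100
Total cost = 2870.
The route R3→D3 is not used.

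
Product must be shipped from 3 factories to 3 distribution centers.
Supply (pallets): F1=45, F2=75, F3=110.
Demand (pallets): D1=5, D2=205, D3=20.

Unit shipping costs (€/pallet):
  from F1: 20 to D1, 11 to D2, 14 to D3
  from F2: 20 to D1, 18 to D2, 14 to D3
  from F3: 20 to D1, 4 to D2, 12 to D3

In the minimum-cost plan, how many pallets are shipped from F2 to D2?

50

Solving gives:
  F1→D2: 45 × €11 = €495
  F2→D1: 5 × €20 = €100
  F2→D2: 50 × €18 = €900
  F2→D3: 20 × €14 = €280
  F3→D2: 110 × €4 = €440
Total cost = €2215.
So F2→D2 carries 50 pallets.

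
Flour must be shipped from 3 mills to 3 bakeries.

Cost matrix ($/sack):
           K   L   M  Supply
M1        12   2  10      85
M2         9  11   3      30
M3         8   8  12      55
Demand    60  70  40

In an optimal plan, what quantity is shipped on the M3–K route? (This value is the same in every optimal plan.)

Solving gives:
  M1→K: 5 × $12 = $60
  M1→L: 70 × $2 = $140
  M1→M: 10 × $10 = $100
  M2→M: 30 × $3 = $90
  M3→K: 55 × $8 = $440
Total cost = $830.
So M3→K carries 55 sacks.

55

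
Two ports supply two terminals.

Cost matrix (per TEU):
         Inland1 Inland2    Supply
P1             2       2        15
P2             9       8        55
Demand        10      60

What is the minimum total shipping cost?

470

A cheapest plan:
  P1->Inland1: 10 × 2 = 20
  P1->Inland2: 5 × 2 = 10
  P2->Inland2: 55 × 8 = 440
Total = 20 + 10 + 440 = 470.
(Supply check: P1 ships 15; P2 ships 55.)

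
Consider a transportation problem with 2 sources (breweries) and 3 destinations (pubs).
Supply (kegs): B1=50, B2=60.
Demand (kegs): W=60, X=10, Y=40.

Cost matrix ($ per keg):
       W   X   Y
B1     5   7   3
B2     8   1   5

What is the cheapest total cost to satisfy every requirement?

A cheapest plan:
  B1→W: 50 × $5 = $250
  B2→W: 10 × $8 = $80
  B2→X: 10 × $1 = $10
  B2→Y: 40 × $5 = $200
Total = 250 + 80 + 10 + 200 = $540.

540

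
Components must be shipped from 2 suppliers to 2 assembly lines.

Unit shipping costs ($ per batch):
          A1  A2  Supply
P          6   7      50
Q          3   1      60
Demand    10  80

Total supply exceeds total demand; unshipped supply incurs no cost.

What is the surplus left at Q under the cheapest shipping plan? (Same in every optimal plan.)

0

An optimal plan:
  P→A1: 10 batches
  P→A2: 20 batches
  Q→A2: 60 batches
Total cost = $260.
Q ships 60 of its 60, leaving 0.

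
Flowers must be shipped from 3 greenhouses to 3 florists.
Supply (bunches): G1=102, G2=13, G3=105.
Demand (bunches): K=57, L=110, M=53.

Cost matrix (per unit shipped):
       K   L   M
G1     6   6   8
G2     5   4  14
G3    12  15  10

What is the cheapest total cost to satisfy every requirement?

A cheapest plan:
  G1–K: 5 × 6 = 30
  G1–L: 97 × 6 = 582
  G2–L: 13 × 4 = 52
  G3–K: 52 × 12 = 624
  G3–M: 53 × 10 = 530
Total = 30 + 582 + 52 + 624 + 530 = 1818.

1818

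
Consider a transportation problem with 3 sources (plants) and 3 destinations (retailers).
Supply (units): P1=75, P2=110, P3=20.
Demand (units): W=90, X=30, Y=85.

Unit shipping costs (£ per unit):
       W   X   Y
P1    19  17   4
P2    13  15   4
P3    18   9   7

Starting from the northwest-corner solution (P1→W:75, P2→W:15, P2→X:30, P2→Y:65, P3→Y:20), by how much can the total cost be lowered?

630

Current plan cost = 75·19 + 15·13 + 30·15 + 65·4 + 20·7 = £2470.
Optimal plan:
  P1->Y: 75 × £4 = £300
  P2->W: 90 × £13 = £1170
  P2->X: 10 × £15 = £150
  P2->Y: 10 × £4 = £40
  P3->X: 20 × £9 = £180
Optimal cost = £1840.
Saving = 2470 − 1840 = £630.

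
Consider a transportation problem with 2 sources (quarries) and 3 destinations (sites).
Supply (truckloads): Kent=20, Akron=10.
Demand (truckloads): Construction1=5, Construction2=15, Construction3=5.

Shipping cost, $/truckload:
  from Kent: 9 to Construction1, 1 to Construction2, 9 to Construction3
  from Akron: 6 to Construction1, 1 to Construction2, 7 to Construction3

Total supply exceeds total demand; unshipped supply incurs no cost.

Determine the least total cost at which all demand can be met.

80

An optimal shipping plan:
  Kent→Construction2: 15 truckloads
  Akron→Construction1: 5 truckloads
  Akron→Construction3: 5 truckloads
Total cost = $80.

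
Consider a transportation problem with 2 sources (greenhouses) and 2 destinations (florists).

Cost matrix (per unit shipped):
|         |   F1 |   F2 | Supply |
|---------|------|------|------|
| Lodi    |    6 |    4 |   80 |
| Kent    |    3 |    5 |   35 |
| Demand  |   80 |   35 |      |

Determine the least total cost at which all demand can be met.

One minimum-cost allocation:
  Lodi->F1: 45 × 6 = 270
  Lodi->F2: 35 × 4 = 140
  Kent->F1: 35 × 3 = 105
Total = 270 + 140 + 105 = 515.
(Supply check: Lodi ships 80; Kent ships 35.)

515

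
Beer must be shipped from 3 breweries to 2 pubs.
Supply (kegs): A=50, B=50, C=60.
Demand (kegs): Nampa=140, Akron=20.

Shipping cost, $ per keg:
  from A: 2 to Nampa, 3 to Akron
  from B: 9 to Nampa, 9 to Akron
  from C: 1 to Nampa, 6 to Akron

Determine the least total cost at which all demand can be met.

610

An optimal shipping plan:
  A→Nampa: 50 × $2 = $100
  B→Nampa: 30 × $9 = $270
  B→Akron: 20 × $9 = $180
  C→Nampa: 60 × $1 = $60
Total = 100 + 270 + 180 + 60 = $610.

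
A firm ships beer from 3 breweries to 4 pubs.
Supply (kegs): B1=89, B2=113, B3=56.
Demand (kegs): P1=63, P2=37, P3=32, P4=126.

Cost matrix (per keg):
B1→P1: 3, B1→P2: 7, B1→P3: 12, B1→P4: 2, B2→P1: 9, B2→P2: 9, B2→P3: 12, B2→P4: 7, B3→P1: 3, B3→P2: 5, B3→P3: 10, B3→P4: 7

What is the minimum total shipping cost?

1378

One minimum-cost allocation:
  B1–P1: 7 × 3 = 21
  B1–P4: 82 × 2 = 164
  B2–P2: 37 × 9 = 333
  B2–P3: 32 × 12 = 384
  B2–P4: 44 × 7 = 308
  B3–P1: 56 × 3 = 168
Total = 21 + 164 + 333 + 384 + 308 + 168 = 1378.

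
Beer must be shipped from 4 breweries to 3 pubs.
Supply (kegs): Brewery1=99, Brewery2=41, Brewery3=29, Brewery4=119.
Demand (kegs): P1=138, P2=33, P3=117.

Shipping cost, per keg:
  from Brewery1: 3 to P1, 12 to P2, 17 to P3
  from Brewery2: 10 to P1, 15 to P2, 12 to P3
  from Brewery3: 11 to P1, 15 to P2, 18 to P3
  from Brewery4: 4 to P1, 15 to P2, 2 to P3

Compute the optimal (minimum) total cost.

1404

An optimal shipping plan:
  Brewery1 to P1: 99 × 3 = 297
  Brewery2 to P1: 37 × 10 = 370
  Brewery2 to P2: 4 × 15 = 60
  Brewery3 to P2: 29 × 15 = 435
  Brewery4 to P1: 2 × 4 = 8
  Brewery4 to P3: 117 × 2 = 234
Total = 297 + 370 + 60 + 435 + 8 + 234 = 1404.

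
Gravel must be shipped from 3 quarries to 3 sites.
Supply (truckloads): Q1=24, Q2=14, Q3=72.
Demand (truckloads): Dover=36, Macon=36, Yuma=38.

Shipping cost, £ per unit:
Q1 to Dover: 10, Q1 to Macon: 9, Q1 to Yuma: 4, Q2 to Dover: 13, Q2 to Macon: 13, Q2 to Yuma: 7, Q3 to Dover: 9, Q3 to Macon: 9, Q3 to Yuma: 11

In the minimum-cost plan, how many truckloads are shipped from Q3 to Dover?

Solving gives:
  Q1→Yuma: 24 × £4 = £96
  Q2→Yuma: 14 × £7 = £98
  Q3→Dover: 36 × £9 = £324
  Q3→Macon: 36 × £9 = £324
Total cost = £842.
So Q3→Dover carries 36 truckloads.

36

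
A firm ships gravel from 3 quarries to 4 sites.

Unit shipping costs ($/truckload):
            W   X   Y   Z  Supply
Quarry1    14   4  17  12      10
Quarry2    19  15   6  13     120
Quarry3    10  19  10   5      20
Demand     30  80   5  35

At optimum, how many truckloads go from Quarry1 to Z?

Solving gives:
  Quarry1→X: 10 truckloads
  Quarry2→W: 10 truckloads
  Quarry2→X: 70 truckloads
  Quarry2→Y: 5 truckloads
  Quarry2→Z: 35 truckloads
  Quarry3→W: 20 truckloads
Total cost = $1965.
The route Quarry1→Z is not used.

0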